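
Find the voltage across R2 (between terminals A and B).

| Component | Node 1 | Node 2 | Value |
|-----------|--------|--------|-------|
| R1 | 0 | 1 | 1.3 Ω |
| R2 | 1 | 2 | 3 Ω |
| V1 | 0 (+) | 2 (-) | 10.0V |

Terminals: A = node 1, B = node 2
R1 and R2 are in series across V1 (node 0 → node 1 → node 2), and the output A–B is taken across R2, so this is a voltage divider.
Series current: I = V1/(R1 + R2) = 10/(1.3 + 3) = 10/4.3 = 2.326 A
V_R2 = I × R2 = V1 × R2/(R1 + R2) = 10 × 3/4.3 = 6.977 V

Final answer: 6.977 V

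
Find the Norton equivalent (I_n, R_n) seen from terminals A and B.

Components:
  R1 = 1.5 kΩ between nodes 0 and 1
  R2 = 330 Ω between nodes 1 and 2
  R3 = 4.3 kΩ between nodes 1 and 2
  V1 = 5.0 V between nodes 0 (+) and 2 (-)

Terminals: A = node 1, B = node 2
Find the Thévenin equivalent first; then I_n = V_th/R_th and R_n = R_th.
Step 1 — V_th is the open-circuit voltage V_A - V_B (nothing connected across the terminals).
Nodal analysis, taking node 2 as the 0 V reference.
Source V1 fixes V_0 = 5 V.
KCL at each unknown node (sum of currents leaving = 0; resistances in Ω):
  Node 1: (V_1 - 5)/1500 + (V_1 - 0)/330 + (V_1 - 0)/4300 = 0
Collecting terms: 0.00393 × V_1 = 0.003333  =>  V_1 = 0.8483 V
V_th = V_1 - V_2 = 0.8483 - 0 = 0.8483 V
Step 2 — R_th: zero the source — replace V1 by a short circuit (node 2 merges into node 0) — and find the resistance seen between A (node 1) and B (node 0).
Reduce the network between node 1 (A) and node 0 (B) by series/parallel combination:
  Rp1 = R1 ‖ R2 ‖ R3 (parallel, all between nodes 0 and 1) = 1/(1/1500 + 1/330 + 1/4300) = 254.5 Ω
R_th = 254.5 Ω
I_n = V_th/R_th = 0.8483/254.5 = 0.003333 A, and R_n = R_th = 254.5 Ω

Final answer: I_n = 0.003333 A, R_n = 254.5 Ω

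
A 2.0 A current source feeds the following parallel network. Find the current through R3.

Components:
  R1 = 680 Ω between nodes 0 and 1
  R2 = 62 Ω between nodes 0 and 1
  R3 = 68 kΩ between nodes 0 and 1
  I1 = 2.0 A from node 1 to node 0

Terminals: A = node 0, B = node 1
All resistors sit directly between nodes 0 and 1, so they are in parallel and share one voltage V; the full source current 2 A splits among them.
1/R_par = 1/680 + 1/62 + 1/68000 = 0.01761 S  =>  R_par = 56.77 Ω
V = I × R_par = 2 × 56.77 = 113.5 V
I_R3 = V/R3 = 113.5/68000 = 0.00167 A

Final answer: 0.00167 A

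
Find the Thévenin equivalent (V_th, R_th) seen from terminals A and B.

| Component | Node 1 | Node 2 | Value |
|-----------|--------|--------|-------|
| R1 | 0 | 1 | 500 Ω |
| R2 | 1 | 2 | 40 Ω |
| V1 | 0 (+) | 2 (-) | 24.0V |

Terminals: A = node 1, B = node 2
Step 1 — V_th is the open-circuit voltage V_A - V_B (nothing connected across the terminals).
Nodal analysis, taking node 2 as the 0 V reference.
Source V1 fixes V_0 = 24 V.
KCL at each unknown node (sum of currents leaving = 0; resistances in Ω):
  Node 1: (V_1 - 24)/500 + (V_1 - 0)/40 = 0
Collecting terms: 0.027 × V_1 = 0.048  =>  V_1 = 1.778 V
V_th = V_1 - V_2 = 1.778 - 0 = 1.778 V
Step 2 — R_th: zero the source — replace V1 by a short circuit (node 2 merges into node 0) — and find the resistance seen between A (node 1) and B (node 0).
Reduce the network between node 1 (A) and node 0 (B) by series/parallel combination:
  Rp1 = R1 ‖ R2 (parallel, both between nodes 0 and 1) = 1/(1/500 + 1/40) = 37.04 Ω
R_th = 37.04 Ω

Final answer: V_th = 1.778 V, R_th = 37.04 Ω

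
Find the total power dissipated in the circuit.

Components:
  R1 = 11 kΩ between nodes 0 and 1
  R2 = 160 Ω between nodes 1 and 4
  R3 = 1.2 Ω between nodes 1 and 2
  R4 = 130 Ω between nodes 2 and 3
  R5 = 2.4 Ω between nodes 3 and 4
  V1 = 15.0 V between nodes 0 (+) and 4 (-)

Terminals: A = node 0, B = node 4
Nodal analysis, taking node 4 as the 0 V reference.
Source V1 fixes V_0 = 15 V.
KCL at each unknown node (sum of currents leaving = 0; resistances in Ω):
  Node 1: (V_1 - 15)/11000 + (V_1 - 0)/160 + (V_1 - V_2)/1.2 = 0
  Node 2: (V_2 - V_1)/1.2 + (V_2 - V_3)/130 = 0
  Node 3: (V_3 - V_2)/130 + (V_3 - 0)/2.4 = 0
Collecting terms (coefficients in siemens):
  0.8397·V_1 - 0.8333·V_2 = 0.001364
  0.841·V_2 - 0.8333·V_1 - 0.007692·V_3 = 0
  0.4244·V_3 - 0.007692·V_2 = 0
Solving these 3 simultaneous equations (Gaussian elimination) gives:
  V_1 = 0.09863 V, V_2 = 0.09774 V, V_3 = 0.001772 V
Power in each resistor, P = (ΔV)²/R:
  P_R1 = (15 - 0.09863)²/11000 = 0.02019 W
  P_R2 = (0.09863 - 0)²/160 = 0.0000608 W
  P_R3 = (0.09863 - 0.09774)²/1.2 = 0.000000654 W
  P_R4 = (0.09774 - 0.001772)²/130 = 0.00007085 W
  P_R5 = (0.001772 - 0)²/2.4 = 0.000001308 W
P_total = P_R1 + P_R2 + P_R3 + P_R4 + P_R5 = 0.02032 W

Final answer: 0.02032 W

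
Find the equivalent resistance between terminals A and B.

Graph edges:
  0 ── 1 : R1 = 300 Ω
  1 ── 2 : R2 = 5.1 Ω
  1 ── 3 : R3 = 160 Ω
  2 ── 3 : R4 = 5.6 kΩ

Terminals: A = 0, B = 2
Reduce the network between node 0 (A) and node 2 (B) by series/parallel combination:
  Rs1 = R3 + R4 (series, joined only at node 3) = 160 + 5600 = 5760 Ω
  Rp1 = R2 ‖ Rs1 (parallel, both between nodes 1 and 2) = 1/(1/5.1 + 1/5760) = 5.095 Ω
  Rs2 = R1 + Rp1 (series, joined only at node 1) = 300 + 5.095 = 305.1 Ω
R_eq = 305.1 Ω

Final answer: 305.1 Ω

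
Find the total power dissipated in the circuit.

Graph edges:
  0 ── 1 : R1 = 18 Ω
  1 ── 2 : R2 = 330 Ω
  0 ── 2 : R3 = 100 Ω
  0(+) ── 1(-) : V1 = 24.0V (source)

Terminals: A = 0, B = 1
Nodal analysis, taking node 1 as the 0 V reference.
Source V1 fixes V_0 = 24 V.
KCL at each unknown node (sum of currents leaving = 0; resistances in Ω):
  Node 2: (V_2 - 0)/330 + (V_2 - 24)/100 = 0
Collecting terms: 0.01303 × V_2 = 0.24  =>  V_2 = 18.42 V
Power in each resistor, P = (ΔV)²/R:
  P_R1 = (24 - 0)²/18 = 32 W
  P_R2 = (0 - 18.42)²/330 = 1.028 W
  P_R3 = (24 - 18.42)²/100 = 0.3115 W
P_total = P_R1 + P_R2 + P_R3 = 33.34 W

Final answer: 33.34 W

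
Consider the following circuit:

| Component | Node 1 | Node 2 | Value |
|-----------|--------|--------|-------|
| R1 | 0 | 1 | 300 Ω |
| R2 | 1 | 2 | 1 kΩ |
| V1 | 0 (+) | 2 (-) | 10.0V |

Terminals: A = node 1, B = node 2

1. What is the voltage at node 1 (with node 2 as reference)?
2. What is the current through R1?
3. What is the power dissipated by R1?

Nodal analysis, taking node 2 as the 0 V reference.
Source V1 fixes V_0 = 10 V.
KCL at each unknown node (sum of currents leaving = 0; resistances in Ω):
  Node 1: (V_1 - 10)/300 + (V_1 - 0)/1000 = 0
Collecting terms: 0.004333 × V_1 = 0.03333  =>  V_1 = 7.692 V
Part 1:
  Read off the nodal solution: V_1 = 7.692 V
Part 2:
  I_R1 = (V_0 - V_1)/R1 = (10 - 7.692)/300 = 0.007692 A
  Magnitude: I_R1 = 0.007692 A
Part 3:
  I_R1 = (V_0 - V_1)/R1 = (10 - 7.692)/300 = 0.007692 A
  P_R1 = I_R1² × R1 = (0.007692)² × 300 = 0.01775 W

Final answers:
1. V_1 = 7.692 V
2. I_R1 = 0.007692 A
3. P_R1 = 0.01775 W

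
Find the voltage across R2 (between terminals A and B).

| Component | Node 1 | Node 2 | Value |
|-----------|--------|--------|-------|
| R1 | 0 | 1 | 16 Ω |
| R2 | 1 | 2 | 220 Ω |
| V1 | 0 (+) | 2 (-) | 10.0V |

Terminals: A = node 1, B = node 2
R1 and R2 are in series across V1 (node 0 → node 1 → node 2), and the output A–B is taken across R2, so this is a voltage divider.
Series current: I = V1/(R1 + R2) = 10/(16 + 220) = 10/236 = 0.04237 A
V_R2 = I × R2 = V1 × R2/(R1 + R2) = 10 × 220/236 = 9.322 V

Final answer: 9.322 V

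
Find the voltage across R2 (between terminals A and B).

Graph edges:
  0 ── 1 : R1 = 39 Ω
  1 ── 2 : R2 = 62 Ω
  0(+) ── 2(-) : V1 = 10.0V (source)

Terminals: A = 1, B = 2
R1 and R2 are in series across V1 (node 0 → node 1 → node 2), and the output A–B is taken across R2, so this is a voltage divider.
Series current: I = V1/(R1 + R2) = 10/(39 + 62) = 10/101 = 0.09901 A
V_R2 = I × R2 = V1 × R2/(R1 + R2) = 10 × 62/101 = 6.139 V

Final answer: 6.139 V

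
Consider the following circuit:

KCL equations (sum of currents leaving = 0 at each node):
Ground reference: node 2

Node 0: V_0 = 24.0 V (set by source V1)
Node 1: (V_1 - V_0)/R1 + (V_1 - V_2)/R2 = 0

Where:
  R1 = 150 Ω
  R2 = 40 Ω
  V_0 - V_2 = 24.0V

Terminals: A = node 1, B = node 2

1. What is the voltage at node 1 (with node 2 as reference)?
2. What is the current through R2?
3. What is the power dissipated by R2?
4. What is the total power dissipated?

Nodal analysis, taking node 2 as the 0 V reference.
Source V1 fixes V_0 = 24 V.
KCL at each unknown node (sum of currents leaving = 0; resistances in Ω):
  Node 1: (V_1 - 24)/150 + (V_1 - 0)/40 = 0
Collecting terms: 0.03167 × V_1 = 0.16  =>  V_1 = 5.053 V
Part 1:
  Read off the nodal solution: V_1 = 5.053 V
Part 2:
  I_R2 = (V_1 - V_2)/R2 = (5.053 - 0)/40 = 0.1263 A
  Magnitude: I_R2 = 0.1263 A
Part 3:
  I_R2 = (V_1 - V_2)/R2 = (5.053 - 0)/40 = 0.1263 A
  P_R2 = I_R2² × R2 = (0.1263)² × 40 = 0.6382 W
Part 4:
  Power in each resistor, P = (ΔV)²/R:
    P_R1 = (24 - 5.053)²/150 = 2.393 W
    P_R2 = (5.053 - 0)²/40 = 0.6382 W
  P_total = P_R1 + P_R2 = 3.032 W

Final answers:
1. V_1 = 5.053 V
2. I_R2 = 0.1263 A
3. P_R2 = 0.6382 W
4. P_total = 3.032 W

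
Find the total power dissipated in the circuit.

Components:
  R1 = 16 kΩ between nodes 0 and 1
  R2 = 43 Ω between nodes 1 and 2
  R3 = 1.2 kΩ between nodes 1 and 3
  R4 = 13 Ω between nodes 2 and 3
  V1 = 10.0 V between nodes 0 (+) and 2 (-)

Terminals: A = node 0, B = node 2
Nodal analysis, taking node 2 as the 0 V reference.
Source V1 fixes V_0 = 10 V.
KCL at each unknown node (sum of currents leaving = 0; resistances in Ω):
  Node 1: (V_1 - 10)/16000 + (V_1 - 0)/43 + (V_1 - V_3)/1200 = 0
  Node 3: (V_3 - V_1)/1200 + (V_3 - 0)/13 = 0
Collecting terms (coefficients in siemens):
  0.02415·V_1 - 0.0008333·V_3 = 0.000625
  0.07776·V_3 - 0.0008333·V_1 = 0
Determinant D = (0.02415)(0.07776) - (-0.0008333)(-0.0008333) = 0.001877
V_1 = [(0.000625)(0.07776) - (-0.0008333)(0)]/D = 0.02589 V
V_3 = [(0.02415)(0) - (0.000625)(-0.0008333)]/D = 0.0002774 V
Power in each resistor, P = (ΔV)²/R:
  P_R1 = (10 - 0.02589)²/16000 = 0.006218 W
  P_R2 = (0.02589 - 0)²/43 = 0.00001559 W
  P_R3 = (0.02589 - 0.0002774)²/1200 = 0.0000005466 W
  P_R4 = (0 - 0.0002774)²/13 = 0.000000005921 W
P_total = P_R1 + P_R2 + P_R3 + P_R4 = 0.006234 W

Final answer: 0.006234 W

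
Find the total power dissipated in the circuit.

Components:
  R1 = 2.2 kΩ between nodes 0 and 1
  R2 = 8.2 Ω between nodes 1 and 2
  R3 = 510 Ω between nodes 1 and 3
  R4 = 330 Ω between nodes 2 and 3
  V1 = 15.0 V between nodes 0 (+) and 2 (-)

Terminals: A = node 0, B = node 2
Nodal analysis, taking node 2 as the 0 V reference.
Source V1 fixes V_0 = 15 V.
KCL at each unknown node (sum of currents leaving = 0; resistances in Ω):
  Node 1: (V_1 - 15)/2200 + (V_1 - 0)/8.2 + (V_1 - V_3)/510 = 0
  Node 3: (V_3 - V_1)/510 + (V_3 - 0)/330 = 0
Collecting terms (coefficients in siemens):
  0.1244·V_1 - 0.001961·V_3 = 0.006818
  0.004991·V_3 - 0.001961·V_1 = 0
Determinant D = (0.1244)(0.004991) - (-0.001961)(-0.001961) = 0.0006169
V_1 = [(0.006818)(0.004991) - (-0.001961)(0)]/D = 0.05516 V
V_3 = [(0.1244)(0) - (0.006818)(-0.001961)]/D = 0.02167 V
Power in each resistor, P = (ΔV)²/R:
  P_R1 = (15 - 0.05516)²/2200 = 0.1015 W
  P_R2 = (0.05516 - 0)²/8.2 = 0.0003711 W
  P_R3 = (0.05516 - 0.02167)²/510 = 0.0000022 W
  P_R4 = (0 - 0.02167)²/330 = 0.000001423 W
P_total = P_R1 + P_R2 + P_R3 + P_R4 = 0.1019 W

Final answer: 0.1019 W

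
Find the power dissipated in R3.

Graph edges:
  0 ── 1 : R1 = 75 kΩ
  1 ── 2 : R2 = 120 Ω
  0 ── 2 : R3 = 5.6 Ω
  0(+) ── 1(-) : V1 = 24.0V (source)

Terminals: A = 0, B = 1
Nodal analysis, taking node 1 as the 0 V reference.
Source V1 fixes V_0 = 24 V.
KCL at each unknown node (sum of currents leaving = 0; resistances in Ω):
  Node 2: (V_2 - 0)/120 + (V_2 - 24)/5.6 = 0
Collecting terms: 0.1869 × V_2 = 4.286  =>  V_2 = 22.93 V
I_R3 = (V_0 - V_2)/R3 = (24 - 22.93)/5.6 = 0.1911 A
P_R3 = I_R3² × R3 = (0.1911)² × 5.6 = 0.2045 W

Final answer: 0.2045 W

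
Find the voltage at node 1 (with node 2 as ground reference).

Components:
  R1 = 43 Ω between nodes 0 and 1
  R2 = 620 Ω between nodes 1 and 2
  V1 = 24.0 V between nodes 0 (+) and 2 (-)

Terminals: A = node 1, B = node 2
Nodal analysis, taking node 2 as the 0 V reference.
Source V1 fixes V_0 = 24 V.
KCL at each unknown node (sum of currents leaving = 0; resistances in Ω):
  Node 1: (V_1 - 24)/43 + (V_1 - 0)/620 = 0
Collecting terms: 0.02487 × V_1 = 0.5581  =>  V_1 = 22.44 V
The requested potential is V_1 = 22.44 V.

Final answer: V_1 = 22.44 V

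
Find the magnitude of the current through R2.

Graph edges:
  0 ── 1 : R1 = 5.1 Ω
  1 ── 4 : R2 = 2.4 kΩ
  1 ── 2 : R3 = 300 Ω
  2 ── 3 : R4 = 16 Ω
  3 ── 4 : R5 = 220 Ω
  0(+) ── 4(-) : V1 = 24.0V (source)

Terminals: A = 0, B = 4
Nodal analysis, taking node 4 as the 0 V reference.
Source V1 fixes V_0 = 24 V.
KCL at each unknown node (sum of currents leaving = 0; resistances in Ω):
  Node 1: (V_1 - 24)/5.1 + (V_1 - 0)/2400 + (V_1 - V_2)/300 = 0
  Node 2: (V_2 - V_1)/300 + (V_2 - V_3)/16 = 0
  Node 3: (V_3 - V_2)/16 + (V_3 - 0)/220 = 0
Collecting terms (coefficients in siemens):
  0.1998·V_1 - 0.003333·V_2 = 4.706
  0.06583·V_2 - 0.003333·V_1 - 0.0625·V_3 = 0
  0.06705·V_3 - 0.0625·V_2 = 0
Solving these 3 simultaneous equations (Gaussian elimination) gives:
  V_1 = 23.72 V, V_2 = 10.45 V, V_3 = 9.737 V
I_R2 = (V_1 - V_4)/R2 = (23.72 - 0)/2400 = 0.009885 A
|I_R2| = 0.009885 A

Final answer: |I_R2| = 0.009885 A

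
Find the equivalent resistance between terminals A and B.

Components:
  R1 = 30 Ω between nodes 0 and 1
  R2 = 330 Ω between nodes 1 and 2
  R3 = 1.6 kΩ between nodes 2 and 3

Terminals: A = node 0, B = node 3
Reduce the network between node 0 (A) and node 3 (B) by series/parallel combination:
  Rs1 = R1 + R2 (series, joined only at node 1) = 30 + 330 = 360 Ω
  Rs2 = R3 + Rs1 (series, joined only at node 2) = 1600 + 360 = 1960 Ω
R_eq = 1.96 kΩ

Final answer: 1.96 kΩ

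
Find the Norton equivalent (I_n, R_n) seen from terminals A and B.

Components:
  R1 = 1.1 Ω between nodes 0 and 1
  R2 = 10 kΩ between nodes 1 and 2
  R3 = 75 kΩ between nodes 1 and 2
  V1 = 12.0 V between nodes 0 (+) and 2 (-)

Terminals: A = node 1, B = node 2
Find the Thévenin equivalent first; then I_n = V_th/R_th and R_n = R_th.
Step 1 — V_th is the open-circuit voltage V_A - V_B (nothing connected across the terminals).
Nodal analysis, taking node 2 as the 0 V reference.
Source V1 fixes V_0 = 12 V.
KCL at each unknown node (sum of currents leaving = 0; resistances in Ω):
  Node 1: (V_1 - 12)/1.1 + (V_1 - 0)/10000 + (V_1 - 0)/75000 = 0
Collecting terms: 0.9092 × V_1 = 10.91  =>  V_1 = 12 V
V_th = V_1 - V_2 = 12 - 0 = 12 V
Step 2 — R_th: zero the source — replace V1 by a short circuit (node 2 merges into node 0) — and find the resistance seen between A (node 1) and B (node 0).
Reduce the network between node 1 (A) and node 0 (B) by series/parallel combination:
  Rp1 = R1 ‖ R2 ‖ R3 (parallel, all between nodes 0 and 1) = 1/(1/1.1 + 1/10000 + 1/75000) = 1.1 Ω
R_th = 1.1 Ω
I_n = V_th/R_th = 12/1.1 = 10.91 A, and R_n = R_th = 1.1 Ω

Final answer: I_n = 10.91 A, R_n = 1.1 Ω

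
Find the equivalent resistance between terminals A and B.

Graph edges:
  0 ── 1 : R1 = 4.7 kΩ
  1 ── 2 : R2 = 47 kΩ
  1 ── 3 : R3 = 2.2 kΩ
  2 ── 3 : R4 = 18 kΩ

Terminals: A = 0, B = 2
Reduce the network between node 0 (A) and node 2 (B) by series/parallel combination:
  Rs1 = R3 + R4 (series, joined only at node 3) = 2200 + 18000 = 20200 Ω
  Rp1 = R2 ‖ Rs1 (parallel, both between nodes 1 and 2) = 1/(1/47000 + 1/20200) = 14130 Ω
  Rs2 = R1 + Rp1 (series, joined only at node 1) = 4700 + 14130 = 18830 Ω
R_eq = 18.83 kΩ

Final answer: 18.83 kΩ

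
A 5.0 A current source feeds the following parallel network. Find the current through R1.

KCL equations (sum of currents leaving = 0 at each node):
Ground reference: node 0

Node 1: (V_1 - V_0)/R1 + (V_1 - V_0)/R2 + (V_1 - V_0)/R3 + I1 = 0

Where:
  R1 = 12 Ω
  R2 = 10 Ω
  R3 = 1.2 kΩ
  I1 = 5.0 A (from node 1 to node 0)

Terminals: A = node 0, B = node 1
All resistors sit directly between nodes 0 and 1, so they are in parallel and share one voltage V; the full source current 5 A splits among them.
1/R_par = 1/12 + 1/10 + 1/1200 = 0.1842 S  =>  R_par = 5.43 Ω
V = I × R_par = 5 × 5.43 = 27.15 V
I_R1 = V/R1 = 27.15/12 = 2.262 A

Final answer: 2.262 A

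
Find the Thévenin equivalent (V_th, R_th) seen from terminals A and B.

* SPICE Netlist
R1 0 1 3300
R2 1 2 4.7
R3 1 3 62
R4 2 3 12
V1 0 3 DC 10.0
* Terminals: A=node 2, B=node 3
Step 1 — V_th is the open-circuit voltage V_A - V_B (nothing connected across the terminals).
Nodal analysis, taking node 3 as the 0 V reference.
Source V1 fixes V_0 = 10 V.
KCL at each unknown node (sum of currents leaving = 0; resistances in Ω):
  Node 1: (V_1 - 10)/3300 + (V_1 - V_2)/4.7 + (V_1 - 0)/62 = 0
  Node 2: (V_2 - V_1)/4.7 + (V_2 - 0)/12 = 0
Collecting terms (coefficients in siemens):
  0.2292·V_1 - 0.2128·V_2 = 0.00303
  0.2961·V_2 - 0.2128·V_1 = 0
Determinant D = (0.2292)(0.2961) - (-0.2128)(-0.2128) = 0.0226
V_1 = [(0.00303)(0.2961) - (-0.2128)(0)]/D = 0.03971 V
V_2 = [(0.2292)(0) - (0.00303)(-0.2128)]/D = 0.02853 V
V_th = V_2 - V_3 = 0.02853 - 0 = 0.02853 V
Step 2 — R_th: zero the source — replace V1 by a short circuit (node 3 merges into node 0) — and find the resistance seen between A (node 2) and B (node 0).
Reduce the network between node 2 (A) and node 0 (B) by series/parallel combination:
  Rp1 = R1 ‖ R3 (parallel, both between nodes 0 and 1) = 1/(1/3300 + 1/62) = 60.86 Ω
  Rs1 = R2 + Rp1 (series, joined only at node 1) = 4.7 + 60.86 = 65.56 Ω
  Rp2 = R4 ‖ Rs1 (parallel, both between nodes 0 and 2) = 1/(1/12 + 1/65.56) = 10.14 Ω
R_th = 10.14 Ω

Final answer: V_th = 0.02853 V, R_th = 10.14 Ω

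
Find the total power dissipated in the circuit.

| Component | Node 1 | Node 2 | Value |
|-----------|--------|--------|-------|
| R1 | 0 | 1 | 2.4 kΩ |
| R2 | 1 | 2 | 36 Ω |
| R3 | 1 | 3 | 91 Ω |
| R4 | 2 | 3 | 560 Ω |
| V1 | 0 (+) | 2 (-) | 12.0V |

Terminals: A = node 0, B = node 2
Nodal analysis, taking node 2 as the 0 V reference.
Source V1 fixes V_0 = 12 V.
KCL at each unknown node (sum of currents leaving = 0; resistances in Ω):
  Node 1: (V_1 - 12)/2400 + (V_1 - 0)/36 + (V_1 - V_3)/91 = 0
  Node 3: (V_3 - V_1)/91 + (V_3 - 0)/560 = 0
Collecting terms (coefficients in siemens):
  0.03918·V_1 - 0.01099·V_3 = 0.005
  0.01277·V_3 - 0.01099·V_1 = 0
Determinant D = (0.03918)(0.01277) - (-0.01099)(-0.01099) = 0.0003798
V_1 = [(0.005)(0.01277) - (-0.01099)(0)]/D = 0.1682 V
V_3 = [(0.03918)(0) - (0.005)(-0.01099)]/D = 0.1447 V
Power in each resistor, P = (ΔV)²/R:
  P_R1 = (12 - 0.1682)²/2400 = 0.05833 W
  P_R2 = (0.1682 - 0)²/36 = 0.0007857 W
  P_R3 = (0.1682 - 0.1447)²/91 = 0.000006073 W
  P_R4 = (0 - 0.1447)²/560 = 0.00003737 W
P_total = P_R1 + P_R2 + P_R3 + P_R4 = 0.05916 W

Final answer: 0.05916 W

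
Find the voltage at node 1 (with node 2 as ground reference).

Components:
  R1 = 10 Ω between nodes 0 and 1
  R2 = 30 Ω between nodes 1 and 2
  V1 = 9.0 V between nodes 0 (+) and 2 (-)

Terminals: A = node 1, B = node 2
Nodal analysis, taking node 2 as the 0 V reference.
Source V1 fixes V_0 = 9 V.
KCL at each unknown node (sum of currents leaving = 0; resistances in Ω):
  Node 1: (V_1 - 9)/10 + (V_1 - 0)/30 = 0
Collecting terms: 0.1333 × V_1 = 0.9  =>  V_1 = 6.75 V
The requested potential is V_1 = 6.75 V.

Final answer: V_1 = 6.75 V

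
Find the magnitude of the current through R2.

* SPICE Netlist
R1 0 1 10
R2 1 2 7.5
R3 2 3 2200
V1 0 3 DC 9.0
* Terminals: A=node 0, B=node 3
Nodal analysis, taking node 3 as the 0 V reference.
Source V1 fixes V_0 = 9 V.
KCL at each unknown node (sum of currents leaving = 0; resistances in Ω):
  Node 1: (V_1 - 9)/10 + (V_1 - V_2)/7.5 = 0
  Node 2: (V_2 - V_1)/7.5 + (V_2 - 0)/2200 = 0
Collecting terms (coefficients in siemens):
  0.2333·V_1 - 0.1333·V_2 = 0.9
  0.1338·V_2 - 0.1333·V_1 = 0
Determinant D = (0.2333)(0.1338) - (-0.1333)(-0.1333) = 0.01344
V_1 = [(0.9)(0.1338) - (-0.1333)(0)]/D = 8.959 V
V_2 = [(0.2333)(0) - (0.9)(-0.1333)]/D = 8.929 V
I_R2 = (V_1 - V_2)/R2 = (8.959 - 8.929)/7.5 = 0.004059 A
|I_R2| = 0.004059 A

Final answer: |I_R2| = 0.004059 A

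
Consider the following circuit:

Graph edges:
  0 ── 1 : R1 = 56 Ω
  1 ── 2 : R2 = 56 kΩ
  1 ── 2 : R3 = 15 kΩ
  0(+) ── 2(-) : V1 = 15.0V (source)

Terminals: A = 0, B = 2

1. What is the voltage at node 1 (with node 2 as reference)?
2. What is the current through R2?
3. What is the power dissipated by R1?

Nodal analysis, taking node 2 as the 0 V reference.
Source V1 fixes V_0 = 15 V.
KCL at each unknown node (sum of currents leaving = 0; resistances in Ω):
  Node 1: (V_1 - 15)/56 + (V_1 - 0)/56000 + (V_1 - 0)/15000 = 0
Collecting terms: 0.01794 × V_1 = 0.2679  =>  V_1 = 14.93 V
Part 1:
  Read off the nodal solution: V_1 = 14.93 V
Part 2:
  I_R2 = (V_1 - V_2)/R2 = (14.93 - 0)/56000 = 0.0002666 A
  Magnitude: I_R2 = 0.0002666 A
Part 3:
  I_R1 = (V_0 - V_1)/R1 = (15 - 14.93)/56 = 0.001262 A
  P_R1 = I_R1² × R1 = (0.001262)² × 56 = 0.00008917 W

Final answers:
1. V_1 = 14.93 V
2. I_R2 = 0.0002666 A
3. P_R1 = 8.917e-05 W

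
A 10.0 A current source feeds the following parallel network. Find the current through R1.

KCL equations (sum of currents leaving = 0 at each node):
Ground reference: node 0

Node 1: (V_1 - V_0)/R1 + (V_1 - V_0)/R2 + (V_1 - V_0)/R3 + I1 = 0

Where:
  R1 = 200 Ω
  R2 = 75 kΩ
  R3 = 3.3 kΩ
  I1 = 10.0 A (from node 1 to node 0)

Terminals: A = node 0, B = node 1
All resistors sit directly between nodes 0 and 1, so they are in parallel and share one voltage V; the full source current 10 A splits among them.
1/R_par = 1/200 + 1/75000 + 1/3300 = 0.005316 S  =>  R_par = 188.1 Ω
V = I × R_par = 10 × 188.1 = 1881 V
I_R1 = V/R1 = 1881/200 = 9.405 A

Final answer: 9.405 A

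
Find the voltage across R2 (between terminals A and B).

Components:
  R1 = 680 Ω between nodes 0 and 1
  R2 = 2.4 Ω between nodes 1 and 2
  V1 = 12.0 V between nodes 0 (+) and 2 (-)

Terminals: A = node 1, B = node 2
R1 and R2 are in series across V1 (node 0 → node 1 → node 2), and the output A–B is taken across R2, so this is a voltage divider.
Series current: I = V1/(R1 + R2) = 12/(680 + 2.4) = 12/682.4 = 0.01758 A
V_R2 = I × R2 = V1 × R2/(R1 + R2) = 12 × 2.4/682.4 = 0.0422 V

Final answer: 0.0422 V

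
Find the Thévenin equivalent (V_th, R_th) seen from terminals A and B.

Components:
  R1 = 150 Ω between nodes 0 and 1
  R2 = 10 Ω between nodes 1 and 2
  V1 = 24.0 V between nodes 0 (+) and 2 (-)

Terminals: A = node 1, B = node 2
Step 1 — V_th is the open-circuit voltage V_A - V_B (nothing connected across the terminals).
Nodal analysis, taking node 2 as the 0 V reference.
Source V1 fixes V_0 = 24 V.
KCL at each unknown node (sum of currents leaving = 0; resistances in Ω):
  Node 1: (V_1 - 24)/150 + (V_1 - 0)/10 = 0
Collecting terms: 0.1067 × V_1 = 0.16  =>  V_1 = 1.5 V
V_th = V_1 - V_2 = 1.5 - 0 = 1.5 V
Step 2 — R_th: zero the source — replace V1 by a short circuit (node 2 merges into node 0) — and find the resistance seen between A (node 1) and B (node 0).
Reduce the network between node 1 (A) and node 0 (B) by series/parallel combination:
  Rp1 = R1 ‖ R2 (parallel, both between nodes 0 and 1) = 1/(1/150 + 1/10) = 9.375 Ω
R_th = 9.375 Ω

Final answer: V_th = 1.5 V, R_th = 9.375 Ω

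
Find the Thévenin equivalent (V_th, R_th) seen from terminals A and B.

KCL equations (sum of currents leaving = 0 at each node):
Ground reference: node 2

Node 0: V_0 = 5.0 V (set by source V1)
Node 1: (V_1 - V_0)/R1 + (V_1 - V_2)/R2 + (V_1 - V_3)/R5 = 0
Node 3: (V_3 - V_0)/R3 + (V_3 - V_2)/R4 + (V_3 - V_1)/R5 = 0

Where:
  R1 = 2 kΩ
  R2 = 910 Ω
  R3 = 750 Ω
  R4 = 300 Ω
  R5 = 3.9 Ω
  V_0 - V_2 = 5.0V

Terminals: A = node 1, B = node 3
Step 1 — V_th is the open-circuit voltage V_A - V_B (nothing connected across the terminals).
Nodal analysis, taking node 2 as the 0 V reference.
Source V1 fixes V_0 = 5 V.
KCL at each unknown node (sum of currents leaving = 0; resistances in Ω):
  Node 1: (V_1 - 5)/2000 + (V_1 - 0)/910 + (V_1 - V_3)/3.9 = 0
  Node 3: (V_3 - 5)/750 + (V_3 - 0)/300 + (V_3 - V_1)/3.9 = 0
Collecting terms (coefficients in siemens):
  0.258·V_1 - 0.2564·V_3 = 0.0025
  0.2611·V_3 - 0.2564·V_1 = 0.006667
Determinant D = (0.258)(0.2611) - (-0.2564)(-0.2564) = 0.001614
V_1 = [(0.0025)(0.2611) - (-0.2564)(0.006667)]/D = 1.463 V
V_3 = [(0.258)(0.006667) - (0.0025)(-0.2564)]/D = 1.463 V
V_th = V_1 - V_3 = 1.463 - 1.463 = 0.0006241 V
Step 2 — R_th: zero the source — replace V1 by a short circuit (node 2 merges into node 0) — and find the resistance seen between A (node 1) and B (node 3).
Reduce the network between node 1 (A) and node 3 (B) by series/parallel combination:
  Rp1 = R1 ‖ R2 (parallel, both between nodes 0 and 1) = 1/(1/2000 + 1/910) = 625.4 Ω
  Rp2 = R3 ‖ R4 (parallel, both between nodes 0 and 3) = 1/(1/750 + 1/300) = 214.3 Ω
  Rs1 = Rp1 + Rp2 (series, joined only at node 0) = 625.4 + 214.3 = 839.7 Ω
  Rp3 = R5 ‖ Rs1 (parallel, both between nodes 1 and 3) = 1/(1/3.9 + 1/839.7) = 3.882 Ω
R_th = 3.882 Ω

Final answer: V_th = 0.0006241 V, R_th = 3.882 Ω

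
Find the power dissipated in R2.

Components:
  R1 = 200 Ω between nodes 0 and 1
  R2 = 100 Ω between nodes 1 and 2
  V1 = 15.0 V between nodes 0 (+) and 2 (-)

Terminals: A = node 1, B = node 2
Nodal analysis, taking node 2 as the 0 V reference.
Source V1 fixes V_0 = 15 V.
KCL at each unknown node (sum of currents leaving = 0; resistances in Ω):
  Node 1: (V_1 - 15)/200 + (V_1 - 0)/100 = 0
Collecting terms: 0.015 × V_1 = 0.075  =>  V_1 = 5 V
I_R2 = (V_1 - V_2)/R2 = (5 - 0)/100 = 0.05 A
P_R2 = I_R2² × R2 = (0.05)² × 100 = 0.25 W

Final answer: 0.25 W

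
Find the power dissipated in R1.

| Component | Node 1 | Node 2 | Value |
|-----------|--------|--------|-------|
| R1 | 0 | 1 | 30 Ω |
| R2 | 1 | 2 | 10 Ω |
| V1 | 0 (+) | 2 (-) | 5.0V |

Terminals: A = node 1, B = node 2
Nodal analysis, taking node 2 as the 0 V reference.
Source V1 fixes V_0 = 5 V.
KCL at each unknown node (sum of currents leaving = 0; resistances in Ω):
  Node 1: (V_1 - 5)/30 + (V_1 - 0)/10 = 0
Collecting terms: 0.1333 × V_1 = 0.1667  =>  V_1 = 1.25 V
I_R1 = (V_0 - V_1)/R1 = (5 - 1.25)/30 = 0.125 A
P_R1 = I_R1² × R1 = (0.125)² × 30 = 0.4688 W

Final answer: 0.4688 W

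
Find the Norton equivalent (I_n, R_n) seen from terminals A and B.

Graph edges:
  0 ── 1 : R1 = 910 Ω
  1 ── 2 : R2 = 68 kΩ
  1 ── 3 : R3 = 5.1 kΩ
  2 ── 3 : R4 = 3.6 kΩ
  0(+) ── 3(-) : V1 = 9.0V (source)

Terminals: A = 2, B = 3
Find the Thévenin equivalent first; then I_n = V_th/R_th and R_n = R_th.
Step 1 — V_th is the open-circuit voltage V_A - V_B (nothing connected across the terminals).
Nodal analysis, taking node 3 as the 0 V reference.
Source V1 fixes V_0 = 9 V.
KCL at each unknown node (sum of currents leaving = 0; resistances in Ω):
  Node 1: (V_1 - 9)/910 + (V_1 - V_2)/68000 + (V_1 - 0)/5100 = 0
  Node 2: (V_2 - V_1)/68000 + (V_2 - 0)/3600 = 0
Collecting terms (coefficients in siemens):
  0.00131·V_1 - 0.00001471·V_2 = 0.00989
  0.0002925·V_2 - 0.00001471·V_1 = 0
Determinant D = (0.00131)(0.0002925) - (-0.00001471)(-0.00001471) = 0.0000003828
V_1 = [(0.00989)(0.0002925) - (-0.00001471)(0)]/D = 7.556 V
V_2 = [(0.00131)(0) - (0.00989)(-0.00001471)]/D = 0.3799 V
V_th = V_2 - V_3 = 0.3799 - 0 = 0.3799 V
Step 2 — R_th: zero the source — replace V1 by a short circuit (node 3 merges into node 0) — and find the resistance seen between A (node 2) and B (node 0).
Reduce the network between node 2 (A) and node 0 (B) by series/parallel combination:
  Rp1 = R1 ‖ R3 (parallel, both between nodes 0 and 1) = 1/(1/910 + 1/5100) = 772.2 Ω
  Rs1 = R2 + Rp1 (series, joined only at node 1) = 68000 + 772.2 = 68770 Ω
  Rp2 = R4 ‖ Rs1 (parallel, both between nodes 0 and 2) = 1/(1/3600 + 1/68770) = 3421 Ω
R_th = 3.421 kΩ
I_n = V_th/R_th = 0.3799/3421 = 0.0001111 A, and R_n = R_th = 3.421 kΩ

Final answer: I_n = 0.0001111 A, R_n = 3.421 kΩ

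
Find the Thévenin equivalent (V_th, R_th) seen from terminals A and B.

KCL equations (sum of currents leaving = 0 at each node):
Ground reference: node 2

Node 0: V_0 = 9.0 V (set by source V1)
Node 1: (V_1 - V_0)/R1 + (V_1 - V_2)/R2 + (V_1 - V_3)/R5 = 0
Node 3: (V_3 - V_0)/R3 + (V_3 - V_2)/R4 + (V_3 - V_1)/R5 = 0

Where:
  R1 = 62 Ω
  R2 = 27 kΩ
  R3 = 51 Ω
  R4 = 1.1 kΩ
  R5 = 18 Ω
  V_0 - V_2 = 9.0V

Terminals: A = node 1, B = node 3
Step 1 — V_th is the open-circuit voltage V_A - V_B (nothing connected across the terminals).
Nodal analysis, taking node 2 as the 0 V reference.
Source V1 fixes V_0 = 9 V.
KCL at each unknown node (sum of currents leaving = 0; resistances in Ω):
  Node 1: (V_1 - 9)/62 + (V_1 - 0)/27000 + (V_1 - V_3)/18 = 0
  Node 3: (V_3 - 9)/51 + (V_3 - 0)/1100 + (V_3 - V_1)/18 = 0
Collecting terms (coefficients in siemens):
  0.07172·V_1 - 0.05556·V_3 = 0.1452
  0.07607·V_3 - 0.05556·V_1 = 0.1765
Determinant D = (0.07172)(0.07607) - (-0.05556)(-0.05556) = 0.00237
V_1 = [(0.1452)(0.07607) - (-0.05556)(0.1765)]/D = 8.797 V
V_3 = [(0.07172)(0.1765) - (0.1452)(-0.05556)]/D = 8.745 V
V_th = V_1 - V_3 = 8.797 - 8.745 = 0.05293 V
Step 2 — R_th: zero the source — replace V1 by a short circuit (node 2 merges into node 0) — and find the resistance seen between A (node 1) and B (node 3).
Reduce the network between node 1 (A) and node 3 (B) by series/parallel combination:
  Rp1 = R1 ‖ R2 (parallel, both between nodes 0 and 1) = 1/(1/62 + 1/27000) = 61.86 Ω
  Rp2 = R3 ‖ R4 (parallel, both between nodes 0 and 3) = 1/(1/51 + 1/1100) = 48.74 Ω
  Rs1 = Rp1 + Rp2 (series, joined only at node 0) = 61.86 + 48.74 = 110.6 Ω
  Rp3 = R5 ‖ Rs1 (parallel, both between nodes 1 and 3) = 1/(1/18 + 1/110.6) = 15.48 Ω
R_th = 15.48 Ω

Final answer: V_th = 0.05293 V, R_th = 15.48 Ω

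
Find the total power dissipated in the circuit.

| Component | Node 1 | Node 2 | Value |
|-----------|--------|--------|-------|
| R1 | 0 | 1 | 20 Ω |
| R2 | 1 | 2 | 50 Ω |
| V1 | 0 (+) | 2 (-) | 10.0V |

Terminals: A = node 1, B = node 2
Nodal analysis, taking node 2 as the 0 V reference.
Source V1 fixes V_0 = 10 V.
KCL at each unknown node (sum of currents leaving = 0; resistances in Ω):
  Node 1: (V_1 - 10)/20 + (V_1 - 0)/50 = 0
Collecting terms: 0.07 × V_1 = 0.5  =>  V_1 = 7.143 V
Power in each resistor, P = (ΔV)²/R:
  P_R1 = (10 - 7.143)²/20 = 0.4082 W
  P_R2 = (7.143 - 0)²/50 = 1.02 W
P_total = P_R1 + P_R2 = 1.429 W

Final answer: 1.429 W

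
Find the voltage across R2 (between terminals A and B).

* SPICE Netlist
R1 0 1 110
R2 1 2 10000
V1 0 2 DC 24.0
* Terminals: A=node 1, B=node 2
R1 and R2 are in series across V1 (node 0 → node 1 → node 2), and the output A–B is taken across R2, so this is a voltage divider.
Series current: I = V1/(R1 + R2) = 24/(110 + 10000) = 24/10110 = 0.002374 A
V_R2 = I × R2 = V1 × R2/(R1 + R2) = 24 × 10000/10110 = 23.74 V

Final answer: 23.74 V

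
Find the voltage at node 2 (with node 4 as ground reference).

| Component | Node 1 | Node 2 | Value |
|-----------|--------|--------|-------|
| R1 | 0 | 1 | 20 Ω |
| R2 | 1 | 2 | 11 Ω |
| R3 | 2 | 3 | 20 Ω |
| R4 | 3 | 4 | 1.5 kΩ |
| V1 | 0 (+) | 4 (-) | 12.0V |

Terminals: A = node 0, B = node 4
Nodal analysis, taking node 4 as the 0 V reference.
Source V1 fixes V_0 = 12 V.
KCL at each unknown node (sum of currents leaving = 0; resistances in Ω):
  Node 1: (V_1 - 12)/20 + (V_1 - V_2)/11 = 0
  Node 2: (V_2 - V_1)/11 + (V_2 - V_3)/20 = 0
  Node 3: (V_3 - V_2)/20 + (V_3 - 0)/1500 = 0
Collecting terms (coefficients in siemens):
  0.1409·V_1 - 0.09091·V_2 = 0.6
  0.1409·V_2 - 0.09091·V_1 - 0.05·V_3 = 0
  0.05067·V_3 - 0.05·V_2 = 0
Solving these 3 simultaneous equations (Gaussian elimination) gives:
  V_1 = 11.85 V, V_2 = 11.76 V, V_3 = 11.61 V
The requested potential is V_2 = 11.76 V.

Final answer: V_2 = 11.76 V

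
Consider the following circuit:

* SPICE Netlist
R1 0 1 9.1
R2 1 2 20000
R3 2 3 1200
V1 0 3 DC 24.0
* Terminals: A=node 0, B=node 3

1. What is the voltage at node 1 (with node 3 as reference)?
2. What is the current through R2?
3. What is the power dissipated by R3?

Nodal analysis, taking node 3 as the 0 V reference.
Source V1 fixes V_0 = 24 V.
KCL at each unknown node (sum of currents leaving = 0; resistances in Ω):
  Node 1: (V_1 - 24)/9.1 + (V_1 - V_2)/20000 = 0
  Node 2: (V_2 - V_1)/20000 + (V_2 - 0)/1200 = 0
Collecting terms (coefficients in siemens):
  0.1099·V_1 - 0.00005·V_2 = 2.637
  0.0008833·V_2 - 0.00005·V_1 = 0
Determinant D = (0.1099)(0.0008833) - (-0.00005)(-0.00005) = 0.00009711
V_1 = [(2.637)(0.0008833) - (-0.00005)(0)]/D = 23.99 V
V_2 = [(0.1099)(0) - (2.637)(-0.00005)]/D = 1.358 V
Part 1:
  Read off the nodal solution: V_1 = 23.99 V
Part 2:
  I_R2 = (V_1 - V_2)/R2 = (23.99 - 1.358)/20000 = 0.001132 A
  Magnitude: I_R2 = 0.001132 A
Part 3:
  I_R3 = (V_2 - V_3)/R3 = (1.358 - 0)/1200 = 0.001132 A
  P_R3 = I_R3² × R3 = (0.001132)² × 1200 = 0.001537 W

Final answers:
1. V_1 = 23.99 V
2. I_R2 = 0.001132 A
3. P_R3 = 0.001537 W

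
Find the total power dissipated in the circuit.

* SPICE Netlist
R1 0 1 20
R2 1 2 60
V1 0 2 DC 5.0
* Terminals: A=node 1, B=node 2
Nodal analysis, taking node 2 as the 0 V reference.
Source V1 fixes V_0 = 5 V.
KCL at each unknown node (sum of currents leaving = 0; resistances in Ω):
  Node 1: (V_1 - 5)/20 + (V_1 - 0)/60 = 0
Collecting terms: 0.06667 × V_1 = 0.25  =>  V_1 = 3.75 V
Power in each resistor, P = (ΔV)²/R:
  P_R1 = (5 - 3.75)²/20 = 0.07812 W
  P_R2 = (3.75 - 0)²/60 = 0.2344 W
P_total = P_R1 + P_R2 = 0.3125 W

Final answer: 0.3125 W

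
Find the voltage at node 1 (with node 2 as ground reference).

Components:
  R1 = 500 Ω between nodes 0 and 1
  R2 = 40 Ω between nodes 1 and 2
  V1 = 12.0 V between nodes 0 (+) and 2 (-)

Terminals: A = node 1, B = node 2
Nodal analysis, taking node 2 as the 0 V reference.
Source V1 fixes V_0 = 12 V.
KCL at each unknown node (sum of currents leaving = 0; resistances in Ω):
  Node 1: (V_1 - 12)/500 + (V_1 - 0)/40 = 0
Collecting terms: 0.027 × V_1 = 0.024  =>  V_1 = 0.8889 V
The requested potential is V_1 = 0.8889 V.

Final answer: V_1 = 0.8889 V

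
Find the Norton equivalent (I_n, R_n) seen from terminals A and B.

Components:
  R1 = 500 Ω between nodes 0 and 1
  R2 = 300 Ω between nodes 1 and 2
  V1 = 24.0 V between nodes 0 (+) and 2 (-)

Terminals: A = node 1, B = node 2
Find the Thévenin equivalent first; then I_n = V_th/R_th and R_n = R_th.
Step 1 — V_th is the open-circuit voltage V_A - V_B (nothing connected across the terminals).
Nodal analysis, taking node 2 as the 0 V reference.
Source V1 fixes V_0 = 24 V.
KCL at each unknown node (sum of currents leaving = 0; resistances in Ω):
  Node 1: (V_1 - 24)/500 + (V_1 - 0)/300 = 0
Collecting terms: 0.005333 × V_1 = 0.048  =>  V_1 = 9 V
V_th = V_1 - V_2 = 9 - 0 = 9 V
Step 2 — R_th: zero the source — replace V1 by a short circuit (node 2 merges into node 0) — and find the resistance seen between A (node 1) and B (node 0).
Reduce the network between node 1 (A) and node 0 (B) by series/parallel combination:
  Rp1 = R1 ‖ R2 (parallel, both between nodes 0 and 1) = 1/(1/500 + 1/300) = 187.5 Ω
R_th = 187.5 Ω
I_n = V_th/R_th = 9/187.5 = 0.048 A, and R_n = R_th = 187.5 Ω

Final answer: I_n = 0.048 A, R_n = 187.5 Ω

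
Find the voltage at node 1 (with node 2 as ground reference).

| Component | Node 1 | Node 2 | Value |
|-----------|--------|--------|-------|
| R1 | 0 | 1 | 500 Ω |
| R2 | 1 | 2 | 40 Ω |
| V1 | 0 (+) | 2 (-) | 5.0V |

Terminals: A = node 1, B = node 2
Nodal analysis, taking node 2 as the 0 V reference.
Source V1 fixes V_0 = 5 V.
KCL at each unknown node (sum of currents leaving = 0; resistances in Ω):
  Node 1: (V_1 - 5)/500 + (V_1 - 0)/40 = 0
Collecting terms: 0.027 × V_1 = 0.01  =>  V_1 = 0.3704 V
The requested potential is V_1 = 0.3704 V.

Final answer: V_1 = 0.3704 V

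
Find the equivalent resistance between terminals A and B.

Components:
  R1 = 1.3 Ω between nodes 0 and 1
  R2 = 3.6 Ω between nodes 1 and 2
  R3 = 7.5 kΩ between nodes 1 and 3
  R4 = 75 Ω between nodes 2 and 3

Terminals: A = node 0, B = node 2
Reduce the network between node 0 (A) and node 2 (B) by series/parallel combination:
  Rs1 = R3 + R4 (series, joined only at node 3) = 7500 + 75 = 7575 Ω
  Rp1 = R2 ‖ Rs1 (parallel, both between nodes 1 and 2) = 1/(1/3.6 + 1/7575) = 3.598 Ω
  Rs2 = R1 + Rp1 (series, joined only at node 1) = 1.3 + 3.598 = 4.898 Ω
R_eq = 4.898 Ω

Final answer: 4.898 Ω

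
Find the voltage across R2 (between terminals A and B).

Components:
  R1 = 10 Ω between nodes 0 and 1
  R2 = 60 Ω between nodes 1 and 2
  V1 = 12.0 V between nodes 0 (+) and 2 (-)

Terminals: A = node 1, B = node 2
R1 and R2 are in series across V1 (node 0 → node 1 → node 2), and the output A–B is taken across R2, so this is a voltage divider.
Series current: I = V1/(R1 + R2) = 12/(10 + 60) = 12/70 = 0.1714 A
V_R2 = I × R2 = V1 × R2/(R1 + R2) = 12 × 60/70 = 10.29 V

Final answer: 10.29 V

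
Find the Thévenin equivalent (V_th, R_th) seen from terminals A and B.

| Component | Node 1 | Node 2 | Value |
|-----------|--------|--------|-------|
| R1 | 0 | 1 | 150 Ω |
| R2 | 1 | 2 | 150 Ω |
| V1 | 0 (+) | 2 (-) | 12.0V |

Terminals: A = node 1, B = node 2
Step 1 — V_th is the open-circuit voltage V_A - V_B (nothing connected across the terminals).
Nodal analysis, taking node 2 as the 0 V reference.
Source V1 fixes V_0 = 12 V.
KCL at each unknown node (sum of currents leaving = 0; resistances in Ω):
  Node 1: (V_1 - 12)/150 + (V_1 - 0)/150 = 0
Collecting terms: 0.01333 × V_1 = 0.08  =>  V_1 = 6 V
V_th = V_1 - V_2 = 6 - 0 = 6 V
Step 2 — R_th: zero the source — replace V1 by a short circuit (node 2 merges into node 0) — and find the resistance seen between A (node 1) and B (node 0).
Reduce the network between node 1 (A) and node 0 (B) by series/parallel combination:
  Rp1 = R1 ‖ R2 (parallel, both between nodes 0 and 1) = 1/(1/150 + 1/150) = 75 Ω
R_th = 75 Ω

Final answer: V_th = 6 V, R_th = 75 Ω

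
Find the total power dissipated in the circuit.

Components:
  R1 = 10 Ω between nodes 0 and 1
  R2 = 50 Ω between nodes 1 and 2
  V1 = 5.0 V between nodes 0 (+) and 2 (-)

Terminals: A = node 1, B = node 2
Nodal analysis, taking node 2 as the 0 V reference.
Source V1 fixes V_0 = 5 V.
KCL at each unknown node (sum of currents leaving = 0; resistances in Ω):
  Node 1: (V_1 - 5)/10 + (V_1 - 0)/50 = 0
Collecting terms: 0.12 × V_1 = 0.5  =>  V_1 = 4.167 V
Power in each resistor, P = (ΔV)²/R:
  P_R1 = (5 - 4.167)²/10 = 0.06944 W
  P_R2 = (4.167 - 0)²/50 = 0.3472 W
P_total = P_R1 + P_R2 = 0.4167 W

Final answer: 0.4167 W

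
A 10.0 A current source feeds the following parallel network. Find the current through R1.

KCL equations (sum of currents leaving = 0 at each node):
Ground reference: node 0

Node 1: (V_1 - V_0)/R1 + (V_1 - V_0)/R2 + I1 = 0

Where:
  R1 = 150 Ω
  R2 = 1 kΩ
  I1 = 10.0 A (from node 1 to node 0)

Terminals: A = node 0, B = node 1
All resistors sit directly between nodes 0 and 1, so they are in parallel and share one voltage V; the full source current 10 A splits among them.
1/R_par = 1/150 + 1/1000 = 0.007667 S  =>  R_par = 130.4 Ω
V = I × R_par = 10 × 130.4 = 1304 V
I_R1 = V/R1 = 1304/150 = 8.696 A

Final answer: 8.696 A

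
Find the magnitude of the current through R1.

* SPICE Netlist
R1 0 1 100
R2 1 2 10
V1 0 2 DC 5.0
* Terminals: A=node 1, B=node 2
Nodal analysis, taking node 2 as the 0 V reference.
Source V1 fixes V_0 = 5 V.
KCL at each unknown node (sum of currents leaving = 0; resistances in Ω):
  Node 1: (V_1 - 5)/100 + (V_1 - 0)/10 = 0
Collecting terms: 0.11 × V_1 = 0.05  =>  V_1 = 0.4545 V
I_R1 = (V_0 - V_1)/R1 = (5 - 0.4545)/100 = 0.04545 A
|I_R1| = 0.04545 A

Final answer: |I_R1| = 0.04545 A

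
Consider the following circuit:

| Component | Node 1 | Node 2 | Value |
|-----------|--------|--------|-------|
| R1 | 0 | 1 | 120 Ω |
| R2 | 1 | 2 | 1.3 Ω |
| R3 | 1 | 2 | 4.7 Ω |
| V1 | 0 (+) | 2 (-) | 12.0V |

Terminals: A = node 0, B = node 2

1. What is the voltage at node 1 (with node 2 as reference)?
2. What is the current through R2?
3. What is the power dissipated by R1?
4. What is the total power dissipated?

Nodal analysis, taking node 2 as the 0 V reference.
Source V1 fixes V_0 = 12 V.
KCL at each unknown node (sum of currents leaving = 0; resistances in Ω):
  Node 1: (V_1 - 12)/120 + (V_1 - 0)/1.3 + (V_1 - 0)/4.7 = 0
Collecting terms: 0.9903 × V_1 = 0.1  =>  V_1 = 0.101 V
Part 1:
  Read off the nodal solution: V_1 = 0.101 V
Part 2:
  I_R2 = (V_1 - V_2)/R2 = (0.101 - 0)/1.3 = 0.07767 A
  Magnitude: I_R2 = 0.07767 A
Part 3:
  I_R1 = (V_0 - V_1)/R1 = (12 - 0.101)/120 = 0.09916 A
  P_R1 = I_R1² × R1 = (0.09916)² × 120 = 1.18 W
Part 4:
  Power in each resistor, P = (ΔV)²/R:
    P_R1 = (12 - 0.101)²/120 = 1.18 W
    P_R2 = (0.101 - 0)²/1.3 = 0.007843 W
    P_R3 = (0.101 - 0)²/4.7 = 0.002169 W
  P_total = P_R1 + P_R2 + P_R3 = 1.19 W

Final answers:
1. V_1 = 0.101 V
2. I_R2 = 0.07767 A
3. P_R1 = 1.18 W
4. P_total = 1.19 W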